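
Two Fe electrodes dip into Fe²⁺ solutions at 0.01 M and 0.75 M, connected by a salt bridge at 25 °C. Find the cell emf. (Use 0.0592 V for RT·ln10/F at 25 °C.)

0.056 V

Both half-cells are Fe²⁺/Fe, so E°_cell = 0. The concentrated side is the cathode; the cell reaction moves Fe²⁺ from high to low concentration with n = 2.
Q = [Fe²⁺]_dilute/[Fe²⁺]_conc = 0.01/0.75 = 0.0133.
E = 0 − (0.0592/2) log Q = −(0.0592/2)(-1.875) = 0.0555 V.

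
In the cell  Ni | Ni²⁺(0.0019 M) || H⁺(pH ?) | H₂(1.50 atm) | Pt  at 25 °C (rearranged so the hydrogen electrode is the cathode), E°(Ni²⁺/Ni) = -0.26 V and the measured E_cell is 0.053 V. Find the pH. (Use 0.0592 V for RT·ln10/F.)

pH = 4.77

E°_cell = 0.26 V and n = 2.
log Q = n(E° − E)/0.0592 = 2×(0.26 − 0.053)/0.0592 = 6.993.
With Q = [Ni²⁺]·P(H₂) / [H⁺]^2, solving for [H⁺] gives log[H⁺] = -4.769, so pH = 4.77.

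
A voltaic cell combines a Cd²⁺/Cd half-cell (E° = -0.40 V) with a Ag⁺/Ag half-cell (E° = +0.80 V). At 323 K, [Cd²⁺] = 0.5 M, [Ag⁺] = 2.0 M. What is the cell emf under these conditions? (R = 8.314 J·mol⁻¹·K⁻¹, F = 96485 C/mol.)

1.23 V

The Ag⁺/Ag couple has the higher reduction potential and acts as the cathode, so E°_cell = +0.80 − (-0.40) = 1.20 V.
Balancing electrons gives n = 2; the reaction quotient is Q = [Cd²⁺]/[Ag⁺]^2 = 0.125.
E = E° − (RT/nF) ln Q = 1.20 − (8.314×323)/(2×96485) × (-2.079) = 1.200 + 0.029 = 1.229 V.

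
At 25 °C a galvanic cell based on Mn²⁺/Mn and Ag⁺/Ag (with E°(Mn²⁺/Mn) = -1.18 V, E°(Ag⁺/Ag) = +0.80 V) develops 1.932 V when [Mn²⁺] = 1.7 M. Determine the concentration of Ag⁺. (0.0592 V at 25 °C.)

From the Nernst equation, log Q = n(E° − E)/0.0592 = 2(1.98 − 1.932)/0.0592 = 1.622, so Q = 41.8.
With Q = [Mn²⁺]/[Ag⁺]^2 and the known concentrations, [Ag⁺]^2 in the denominator gives [Ag⁺] = 0.2 M.

0.2 M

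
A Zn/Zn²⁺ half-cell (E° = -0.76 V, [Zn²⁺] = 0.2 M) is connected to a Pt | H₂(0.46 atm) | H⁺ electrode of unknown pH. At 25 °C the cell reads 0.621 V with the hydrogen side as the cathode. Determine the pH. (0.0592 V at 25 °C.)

pH = 2.87

E°_cell = 0.76 V and n = 2.
log Q = n(E° − E)/0.0592 = 2×(0.76 − 0.621)/0.0592 = 4.696.
With Q = [Zn²⁺]·P(H₂) / [H⁺]^2, solving for [H⁺] gives log[H⁺] = -2.866, so pH = 2.87.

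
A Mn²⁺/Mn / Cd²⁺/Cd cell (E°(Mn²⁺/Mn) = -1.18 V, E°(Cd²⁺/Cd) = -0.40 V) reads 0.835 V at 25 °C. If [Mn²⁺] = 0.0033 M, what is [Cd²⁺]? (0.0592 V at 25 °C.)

0.24 M

From the Nernst equation, log Q = n(E° − E)/0.0592 = 2(0.78 − 0.835)/0.0592 = -1.858, so Q = 0.0139.
With Q = [Mn²⁺]/[Cd²⁺] and the known concentrations, [Cd²⁺] in the denominator gives [Cd²⁺] = 0.24 M.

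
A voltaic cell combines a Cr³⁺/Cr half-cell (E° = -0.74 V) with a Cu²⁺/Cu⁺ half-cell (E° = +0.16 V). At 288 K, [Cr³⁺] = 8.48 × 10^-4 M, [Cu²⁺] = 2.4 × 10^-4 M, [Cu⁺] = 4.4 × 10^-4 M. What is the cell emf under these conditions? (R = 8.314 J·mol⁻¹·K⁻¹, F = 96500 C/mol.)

The Cu²⁺/Cu⁺ couple has the higher reduction potential and acts as the cathode, so E°_cell = +0.16 − (-0.74) = 0.90 V.
Balancing electrons gives n = 3; the reaction quotient is Q = [Cr³⁺]·[Cu⁺]^3/[Cu²⁺]^3 = 0.00523.
E = E° − (RT/nF) ln Q = 0.90 − (8.314×288)/(3×96500) × (-5.254) = 0.900 + 0.043 = 0.943 V.

0.943 V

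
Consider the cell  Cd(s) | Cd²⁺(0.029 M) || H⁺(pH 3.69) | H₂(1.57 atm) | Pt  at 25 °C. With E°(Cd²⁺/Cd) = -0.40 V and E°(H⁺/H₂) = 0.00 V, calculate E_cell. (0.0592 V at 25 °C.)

0.22 V

The hydrogen couple is the cathode, so E°_cell = 0.40 V; n = 2.
[H⁺] = 10^(−3.69) = 2 × 10^-4 M, and Q = [Cd²⁺]·P(H₂) / [H⁺]^2 = 1.09 × 10^6.
E = E° − (0.0592/2) log Q = 0.40 − (0.0592/2)(6.038) = 0.221 V.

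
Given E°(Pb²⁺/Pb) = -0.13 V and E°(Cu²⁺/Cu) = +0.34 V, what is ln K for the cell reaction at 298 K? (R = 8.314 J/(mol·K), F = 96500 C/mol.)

ln K = 36.6

E°_cell = +0.34 − (-0.13) = 0.47 V, with n = 2 electrons transferred.
At equilibrium E = 0, so the Nernst equation gives ln K = nFE°/RT = (2)(96500)(0.47)/((8.314)(298)) = 36.61.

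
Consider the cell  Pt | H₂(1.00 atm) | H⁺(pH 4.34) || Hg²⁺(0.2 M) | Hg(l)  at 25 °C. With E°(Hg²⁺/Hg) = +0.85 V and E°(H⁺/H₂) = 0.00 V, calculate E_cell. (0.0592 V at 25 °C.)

1.09 V

The Hg²⁺/Hg couple is the cathode, so E°_cell = 0.85 V; n = 2.
[H⁺] = 10^(−4.34) = 4.6 × 10^-5 M, and Q = [H⁺]^2 / ([Hg²⁺]·P(H₂)) = 1.04 × 10^-8.
E = E° − (0.0592/2) log Q = 0.85 − (0.0592/2)(-7.981) = 1.086 V.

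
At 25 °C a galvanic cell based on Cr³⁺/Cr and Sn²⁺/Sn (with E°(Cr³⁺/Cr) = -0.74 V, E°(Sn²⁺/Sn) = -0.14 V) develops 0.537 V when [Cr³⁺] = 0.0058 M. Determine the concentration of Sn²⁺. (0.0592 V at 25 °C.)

From the Nernst equation, log Q = n(E° − E)/0.0592 = 6(0.60 − 0.537)/0.0592 = 6.385, so Q = 2.43 × 10^6.
With Q = [Cr³⁺]^2/[Sn²⁺]^3 and the known concentrations, [Sn²⁺]^3 in the denominator gives [Sn²⁺] = 2.4 × 10^-4 M.

2.4 × 10^-4 M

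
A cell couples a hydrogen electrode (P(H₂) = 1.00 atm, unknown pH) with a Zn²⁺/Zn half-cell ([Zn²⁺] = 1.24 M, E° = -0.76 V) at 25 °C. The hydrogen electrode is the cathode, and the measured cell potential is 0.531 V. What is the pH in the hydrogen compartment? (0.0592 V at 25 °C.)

pH = 3.82

E°_cell = 0.76 V and n = 2.
log Q = n(E° − E)/0.0592 = 2×(0.76 − 0.531)/0.0592 = 7.736.
With Q = [Zn²⁺]·P(H₂) / [H⁺]^2, solving for [H⁺] gives log[H⁺] = -3.822, so pH = 3.82.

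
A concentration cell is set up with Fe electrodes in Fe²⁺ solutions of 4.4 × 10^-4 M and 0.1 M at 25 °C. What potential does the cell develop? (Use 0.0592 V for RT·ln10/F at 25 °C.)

0.070 V

Both half-cells are Fe²⁺/Fe, so E°_cell = 0. The concentrated side is the cathode; the cell reaction moves Fe²⁺ from high to low concentration with n = 2.
Q = [Fe²⁺]_dilute/[Fe²⁺]_conc = 4.4 × 10^-4/0.1 = 0.00440.
E = 0 − (0.0592/2) log Q = −(0.0592/2)(-2.357) = 0.0698 V.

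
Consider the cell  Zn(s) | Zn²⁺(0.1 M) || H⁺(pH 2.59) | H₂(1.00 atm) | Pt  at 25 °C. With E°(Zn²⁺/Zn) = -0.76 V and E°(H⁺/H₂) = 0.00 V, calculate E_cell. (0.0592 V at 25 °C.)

0.64 V

The hydrogen couple is the cathode, so E°_cell = 0.76 V; n = 2.
[H⁺] = 10^(−2.59) = 0.0026 M, and Q = [Zn²⁺]·P(H₂) / [H⁺]^2 = 1.51 × 10^4.
E = E° − (0.0592/2) log Q = 0.76 − (0.0592/2)(4.180) = 0.636 V.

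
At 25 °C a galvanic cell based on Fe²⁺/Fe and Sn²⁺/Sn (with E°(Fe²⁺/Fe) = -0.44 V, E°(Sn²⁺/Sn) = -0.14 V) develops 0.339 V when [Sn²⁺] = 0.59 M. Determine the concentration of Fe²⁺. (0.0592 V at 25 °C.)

From the Nernst equation, log Q = n(E° − E)/0.0592 = 2(0.30 − 0.339)/0.0592 = -1.318, so Q = 0.0481.
With Q = [Fe²⁺]/[Sn²⁺] and the known concentrations, [Fe²⁺] in the numerator gives [Fe²⁺] = 0.028 M.

0.028 M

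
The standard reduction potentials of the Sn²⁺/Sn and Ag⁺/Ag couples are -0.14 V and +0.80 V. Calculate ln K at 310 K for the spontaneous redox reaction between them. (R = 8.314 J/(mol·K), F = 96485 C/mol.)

E°_cell = +0.80 − (-0.14) = 0.94 V, with n = 2 electrons transferred.
At equilibrium E = 0, so the Nernst equation gives ln K = nFE°/RT = (2)(96485)(0.94)/((8.314)(310)) = 70.38.

ln K = 70.4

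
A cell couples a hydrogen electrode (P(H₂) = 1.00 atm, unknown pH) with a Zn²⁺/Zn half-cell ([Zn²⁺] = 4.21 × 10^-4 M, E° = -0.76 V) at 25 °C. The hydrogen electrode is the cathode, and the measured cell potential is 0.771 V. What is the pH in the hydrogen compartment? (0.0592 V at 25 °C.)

E°_cell = 0.76 V and n = 2.
log Q = n(E° − E)/0.0592 = 2×(0.76 − 0.771)/0.0592 = -0.372.
With Q = [Zn²⁺]·P(H₂) / [H⁺]^2, solving for [H⁺] gives log[H⁺] = -1.502, so pH = 1.50.

pH = 1.50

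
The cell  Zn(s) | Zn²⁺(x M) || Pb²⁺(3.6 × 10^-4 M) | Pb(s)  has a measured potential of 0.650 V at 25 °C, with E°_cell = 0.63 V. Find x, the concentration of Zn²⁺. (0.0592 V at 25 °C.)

From the Nernst equation, log Q = n(E° − E)/0.0592 = 2(0.63 − 0.650)/0.0592 = -0.676, so Q = 0.211.
With Q = [Zn²⁺]/[Pb²⁺] and the known concentrations, [Zn²⁺] in the numerator gives [Zn²⁺] = 7.6 × 10^-5 M.

7.6 × 10^-5 M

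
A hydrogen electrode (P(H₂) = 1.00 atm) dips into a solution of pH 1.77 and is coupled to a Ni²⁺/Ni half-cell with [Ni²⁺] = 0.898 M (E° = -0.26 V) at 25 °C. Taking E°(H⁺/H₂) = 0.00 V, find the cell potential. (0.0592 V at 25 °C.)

0.16 V

The hydrogen couple is the cathode, so E°_cell = 0.26 V; n = 2.
[H⁺] = 10^(−1.77) = 0.017 M, and Q = [Ni²⁺]·P(H₂) / [H⁺]^2 = 3110.
E = E° − (0.0592/2) log Q = 0.26 − (0.0592/2)(3.493) = 0.157 V.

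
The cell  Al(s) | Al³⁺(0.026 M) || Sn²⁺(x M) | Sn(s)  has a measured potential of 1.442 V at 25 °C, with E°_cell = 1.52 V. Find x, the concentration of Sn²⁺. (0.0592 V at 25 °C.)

From the Nernst equation, log Q = n(E° − E)/0.0592 = 6(1.52 − 1.442)/0.0592 = 7.905, so Q = 8.04 × 10^7.
With Q = [Al³⁺]^2/[Sn²⁺]^3 and the known concentrations, [Sn²⁺]^3 in the denominator gives [Sn²⁺] = 2 × 10^-4 M.

2 × 10^-4 M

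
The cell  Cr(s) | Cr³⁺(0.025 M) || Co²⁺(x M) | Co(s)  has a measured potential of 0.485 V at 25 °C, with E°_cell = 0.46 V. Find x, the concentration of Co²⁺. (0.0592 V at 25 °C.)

From the Nernst equation, log Q = n(E° − E)/0.0592 = 6(0.46 − 0.485)/0.0592 = -2.534, so Q = 0.00293.
With Q = [Cr³⁺]^2/[Co²⁺]^3 and the known concentrations, [Co²⁺]^3 in the denominator gives [Co²⁺] = 0.6 M.

0.6 M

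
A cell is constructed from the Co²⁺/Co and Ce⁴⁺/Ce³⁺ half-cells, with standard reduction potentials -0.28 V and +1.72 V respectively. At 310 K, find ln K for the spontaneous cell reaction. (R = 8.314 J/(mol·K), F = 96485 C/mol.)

ln K = 149.7

E°_cell = +1.72 − (-0.28) = 2.00 V, with n = 2 electrons transferred.
At equilibrium E = 0, so the Nernst equation gives ln K = nFE°/RT = (2)(96485)(2.00)/((8.314)(310)) = 149.74.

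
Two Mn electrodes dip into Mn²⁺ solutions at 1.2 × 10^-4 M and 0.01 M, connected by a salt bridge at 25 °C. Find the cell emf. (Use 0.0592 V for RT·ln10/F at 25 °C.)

Both half-cells are Mn²⁺/Mn, so E°_cell = 0. The concentrated side is the cathode; the cell reaction moves Mn²⁺ from high to low concentration with n = 2.
Q = [Mn²⁺]_dilute/[Mn²⁺]_conc = 1.2 × 10^-4/0.01 = 0.0120.
E = 0 − (0.0592/2) log Q = −(0.0592/2)(-1.921) = 0.0569 V.

0.057 V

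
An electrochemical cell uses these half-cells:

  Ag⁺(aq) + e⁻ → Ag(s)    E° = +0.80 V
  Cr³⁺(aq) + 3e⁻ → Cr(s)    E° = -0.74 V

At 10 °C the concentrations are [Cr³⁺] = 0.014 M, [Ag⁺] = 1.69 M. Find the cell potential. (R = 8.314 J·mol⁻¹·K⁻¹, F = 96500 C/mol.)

The Ag⁺/Ag couple has the higher reduction potential and acts as the cathode, so E°_cell = +0.80 − (-0.74) = 1.54 V.
Balancing electrons gives n = 3; the reaction quotient is Q = [Cr³⁺]/[Ag⁺]^3 = 0.00290.
E = E° − (RT/nF) ln Q = 1.54 − (8.314×283)/(3×96500) × (-5.843) = 1.540 + 0.047 = 1.587 V.

1.59 V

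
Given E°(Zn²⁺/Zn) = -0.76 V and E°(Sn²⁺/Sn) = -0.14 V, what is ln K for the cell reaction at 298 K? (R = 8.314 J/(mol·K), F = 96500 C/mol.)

E°_cell = -0.14 − (-0.76) = 0.62 V, with n = 2 electrons transferred.
At equilibrium E = 0, so the Nernst equation gives ln K = nFE°/RT = (2)(96500)(0.62)/((8.314)(298)) = 48.30.

ln K = 48.3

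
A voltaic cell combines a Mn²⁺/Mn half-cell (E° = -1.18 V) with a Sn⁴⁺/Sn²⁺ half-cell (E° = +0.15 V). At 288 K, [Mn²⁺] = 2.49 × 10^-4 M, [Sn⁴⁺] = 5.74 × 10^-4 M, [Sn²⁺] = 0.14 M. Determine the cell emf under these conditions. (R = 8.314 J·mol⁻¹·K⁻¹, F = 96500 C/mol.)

1.36 V

The Sn⁴⁺/Sn²⁺ couple has the higher reduction potential and acts as the cathode, so E°_cell = +0.15 − (-1.18) = 1.33 V.
Balancing electrons gives n = 2; the reaction quotient is Q = [Mn²⁺]·[Sn²⁺]/[Sn⁴⁺] = 0.0607.
E = E° − (RT/nF) ln Q = 1.33 − (8.314×288)/(2×96500) × (-2.801) = 1.330 + 0.035 = 1.365 V.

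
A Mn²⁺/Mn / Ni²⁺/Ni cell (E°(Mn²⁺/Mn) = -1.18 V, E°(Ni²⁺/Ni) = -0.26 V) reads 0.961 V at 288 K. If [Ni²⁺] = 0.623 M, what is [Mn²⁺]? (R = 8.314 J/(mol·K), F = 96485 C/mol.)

From the Nernst equation, ln Q = nF(E° − E)/RT = 2×96485×(0.92 − 0.961)/(8.314×288) = -3.304, so Q = 0.0367.
With Q = [Mn²⁺]/[Ni²⁺] and the known concentrations, [Mn²⁺] in the numerator gives [Mn²⁺] = 0.023 M.

0.023 M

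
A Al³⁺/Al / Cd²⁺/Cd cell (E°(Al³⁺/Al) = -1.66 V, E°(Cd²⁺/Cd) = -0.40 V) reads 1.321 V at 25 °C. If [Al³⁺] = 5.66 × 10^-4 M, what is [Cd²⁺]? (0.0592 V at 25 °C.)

From the Nernst equation, log Q = n(E° − E)/0.0592 = 6(1.26 − 1.321)/0.0592 = -6.182, so Q = 6.57 × 10^-7.
With Q = [Al³⁺]^2/[Cd²⁺]^3 and the known concentrations, [Cd²⁺]^3 in the denominator gives [Cd²⁺] = 0.79 M.

0.79 M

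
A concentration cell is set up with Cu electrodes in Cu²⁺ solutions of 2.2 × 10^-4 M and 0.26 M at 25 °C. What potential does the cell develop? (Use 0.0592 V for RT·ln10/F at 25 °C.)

0.091 V

Both half-cells are Cu²⁺/Cu, so E°_cell = 0. The concentrated side is the cathode; the cell reaction moves Cu²⁺ from high to low concentration with n = 2.
Q = [Cu²⁺]_dilute/[Cu²⁺]_conc = 2.2 × 10^-4/0.26 = 8.46 × 10^-4.
E = 0 − (0.0592/2) log Q = −(0.0592/2)(-3.073) = 0.0910 V.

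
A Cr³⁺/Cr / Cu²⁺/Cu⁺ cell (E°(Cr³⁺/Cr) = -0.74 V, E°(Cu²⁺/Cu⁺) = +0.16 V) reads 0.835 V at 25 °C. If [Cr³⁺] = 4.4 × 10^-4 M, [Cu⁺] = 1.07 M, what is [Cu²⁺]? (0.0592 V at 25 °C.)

From the Nernst equation, log Q = n(E° − E)/0.0592 = 3(0.90 − 0.835)/0.0592 = 3.294, so Q = 1970.
With Q = [Cr³⁺]·[Cu⁺]^3/[Cu²⁺]^3 and the known concentrations, [Cu²⁺]^3 in the denominator gives [Cu²⁺] = 0.0065 M.

0.0065 M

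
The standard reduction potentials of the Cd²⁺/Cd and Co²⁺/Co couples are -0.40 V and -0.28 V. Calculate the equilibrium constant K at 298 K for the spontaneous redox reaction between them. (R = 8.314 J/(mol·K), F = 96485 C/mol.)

1.1 × 10^4

E°_cell = -0.28 − (-0.40) = 0.12 V, with n = 2 electrons transferred.
At equilibrium E = 0, so the Nernst equation gives ln K = nFE°/RT = (2)(96485)(0.12)/((8.314)(298)) = 9.35.
K = e^9.35 = 1.1 × 10^4.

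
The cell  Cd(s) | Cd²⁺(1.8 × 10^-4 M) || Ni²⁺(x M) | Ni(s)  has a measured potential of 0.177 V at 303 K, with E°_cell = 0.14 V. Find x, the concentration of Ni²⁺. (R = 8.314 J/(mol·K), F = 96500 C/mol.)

From the Nernst equation, ln Q = nF(E° − E)/RT = 2×96500×(0.14 − 0.177)/(8.314×303) = -2.835, so Q = 0.0587.
With Q = [Cd²⁺]/[Ni²⁺] and the known concentrations, [Ni²⁺] in the denominator gives [Ni²⁺] = 0.0031 M.

0.0031 M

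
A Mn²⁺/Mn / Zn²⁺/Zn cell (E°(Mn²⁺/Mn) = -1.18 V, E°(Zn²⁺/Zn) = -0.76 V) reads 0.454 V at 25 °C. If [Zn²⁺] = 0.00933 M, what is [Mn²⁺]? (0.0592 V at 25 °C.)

6.6 × 10^-4 M

From the Nernst equation, log Q = n(E° − E)/0.0592 = 2(0.42 − 0.454)/0.0592 = -1.149, so Q = 0.0710.
With Q = [Mn²⁺]/[Zn²⁺] and the known concentrations, [Mn²⁺] in the numerator gives [Mn²⁺] = 6.6 × 10^-4 M.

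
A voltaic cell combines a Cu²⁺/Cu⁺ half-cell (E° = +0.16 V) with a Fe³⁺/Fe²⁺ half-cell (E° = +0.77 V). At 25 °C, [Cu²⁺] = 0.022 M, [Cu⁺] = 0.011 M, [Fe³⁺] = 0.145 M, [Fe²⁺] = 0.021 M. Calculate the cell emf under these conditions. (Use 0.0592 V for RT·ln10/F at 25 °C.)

0.642 V

The Fe³⁺/Fe²⁺ couple has the higher reduction potential and acts as the cathode, so E°_cell = +0.77 − (+0.16) = 0.61 V.
Balancing electrons gives n = 1; the reaction quotient is Q = [Cu²⁺]·[Fe²⁺]/([Cu⁺]·[Fe³⁺]) = 0.290.
At 25 °C, E = E° − (0.0592/n) log Q = 0.61 − (0.0592/1)(-0.538) = 0.610 + 0.032 = 0.642 V.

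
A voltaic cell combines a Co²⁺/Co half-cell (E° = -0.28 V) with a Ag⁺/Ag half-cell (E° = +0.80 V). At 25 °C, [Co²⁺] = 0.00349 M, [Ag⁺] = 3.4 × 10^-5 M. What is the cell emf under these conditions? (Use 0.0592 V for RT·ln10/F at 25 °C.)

0.888 V

The Ag⁺/Ag couple has the higher reduction potential and acts as the cathode, so E°_cell = +0.80 − (-0.28) = 1.08 V.
Balancing electrons gives n = 2; the reaction quotient is Q = [Co²⁺]/[Ag⁺]^2 = 3.02 × 10^6.
At 25 °C, E = E° − (0.0592/n) log Q = 1.08 − (0.0592/2)(6.480) = 1.080 − 0.192 = 0.888 V.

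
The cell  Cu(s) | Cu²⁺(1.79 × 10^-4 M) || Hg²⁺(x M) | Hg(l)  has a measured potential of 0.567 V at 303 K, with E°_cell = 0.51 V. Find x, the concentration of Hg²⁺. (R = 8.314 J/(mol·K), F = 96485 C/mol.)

From the Nernst equation, ln Q = nF(E° − E)/RT = 2×96485×(0.51 − 0.567)/(8.314×303) = -4.366, so Q = 0.0127.
With Q = [Cu²⁺]/[Hg²⁺] and the known concentrations, [Hg²⁺] in the denominator gives [Hg²⁺] = 0.014 M.

0.014 M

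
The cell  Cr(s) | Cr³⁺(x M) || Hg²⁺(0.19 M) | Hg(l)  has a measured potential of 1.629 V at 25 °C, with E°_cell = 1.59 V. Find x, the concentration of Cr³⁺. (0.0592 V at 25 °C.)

From the Nernst equation, log Q = n(E° − E)/0.0592 = 6(1.59 − 1.629)/0.0592 = -3.953, so Q = 1.12 × 10^-4.
With Q = [Cr³⁺]^2/[Hg²⁺]^3 and the known concentrations, [Cr³⁺]^2 in the numerator gives [Cr³⁺] = 8.7 × 10^-4 M.

8.7 × 10^-4 M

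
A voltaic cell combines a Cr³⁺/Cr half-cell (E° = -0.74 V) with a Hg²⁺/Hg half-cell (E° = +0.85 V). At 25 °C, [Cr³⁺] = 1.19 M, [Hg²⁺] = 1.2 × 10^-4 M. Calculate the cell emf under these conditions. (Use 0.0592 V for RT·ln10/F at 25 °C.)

The Hg²⁺/Hg couple has the higher reduction potential and acts as the cathode, so E°_cell = +0.85 − (-0.74) = 1.59 V.
Balancing electrons gives n = 6; the reaction quotient is Q = [Cr³⁺]^2/[Hg²⁺]^3 = 8.2 × 10^11.
At 25 °C, E = E° − (0.0592/n) log Q = 1.59 − (0.0592/6)(11.914) = 1.590 − 0.118 = 1.472 V.

1.47 V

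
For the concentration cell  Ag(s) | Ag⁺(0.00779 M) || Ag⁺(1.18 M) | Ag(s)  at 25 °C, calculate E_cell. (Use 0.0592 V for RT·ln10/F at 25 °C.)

0.13 V

Both half-cells are Ag⁺/Ag, so E°_cell = 0. The concentrated side is the cathode; the cell reaction moves Ag⁺ from high to low concentration with n = 1.
Q = [Ag⁺]_dilute/[Ag⁺]_conc = 0.00779/1.18 = 0.00660.
E = 0 − (0.0592/1) log Q = −(0.0592/1)(-2.180) = 0.1291 V.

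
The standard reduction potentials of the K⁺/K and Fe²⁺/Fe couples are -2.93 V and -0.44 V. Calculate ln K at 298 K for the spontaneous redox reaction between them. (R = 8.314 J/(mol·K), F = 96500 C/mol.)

E°_cell = -0.44 − (-2.93) = 2.49 V, with n = 2 electrons transferred.
At equilibrium E = 0, so the Nernst equation gives ln K = nFE°/RT = (2)(96500)(2.49)/((8.314)(298)) = 193.97.

ln K = 194.0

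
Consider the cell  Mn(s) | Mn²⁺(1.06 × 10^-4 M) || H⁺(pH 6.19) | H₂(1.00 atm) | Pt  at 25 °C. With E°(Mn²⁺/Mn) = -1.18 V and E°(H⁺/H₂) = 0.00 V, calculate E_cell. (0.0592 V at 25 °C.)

0.93 V

The hydrogen couple is the cathode, so E°_cell = 1.18 V; n = 2.
[H⁺] = 10^(−6.19) = 6.5 × 10^-7 M, and Q = [Mn²⁺]·P(H₂) / [H⁺]^2 = 2.54 × 10^8.
E = E° − (0.0592/2) log Q = 1.18 − (0.0592/2)(8.405) = 0.931 V.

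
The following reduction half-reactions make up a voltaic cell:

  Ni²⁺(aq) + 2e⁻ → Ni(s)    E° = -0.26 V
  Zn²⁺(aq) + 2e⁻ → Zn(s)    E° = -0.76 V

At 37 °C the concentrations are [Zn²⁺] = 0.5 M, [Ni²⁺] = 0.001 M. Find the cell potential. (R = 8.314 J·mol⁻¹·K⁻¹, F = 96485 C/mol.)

The Ni²⁺/Ni couple has the higher reduction potential and acts as the cathode, so E°_cell = -0.26 − (-0.76) = 0.50 V.
Balancing electrons gives n = 2; the reaction quotient is Q = [Zn²⁺]/[Ni²⁺] = 500.
E = E° − (RT/nF) ln Q = 0.50 − (8.314×310)/(2×96485) × (6.215) = 0.500 − 0.083 = 0.417 V.

0.417 V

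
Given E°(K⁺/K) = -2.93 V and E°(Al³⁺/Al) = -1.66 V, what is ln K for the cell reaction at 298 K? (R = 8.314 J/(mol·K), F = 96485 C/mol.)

ln K = 148.4

E°_cell = -1.66 − (-2.93) = 1.27 V, with n = 3 electrons transferred.
At equilibrium E = 0, so the Nernst equation gives ln K = nFE°/RT = (3)(96485)(1.27)/((8.314)(298)) = 148.37.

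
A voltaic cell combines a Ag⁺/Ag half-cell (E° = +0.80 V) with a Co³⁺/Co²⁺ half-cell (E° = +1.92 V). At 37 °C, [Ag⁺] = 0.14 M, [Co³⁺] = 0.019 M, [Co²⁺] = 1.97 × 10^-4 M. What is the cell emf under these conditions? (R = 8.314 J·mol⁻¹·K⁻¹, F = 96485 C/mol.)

1.29 V

The Co³⁺/Co²⁺ couple has the higher reduction potential and acts as the cathode, so E°_cell = +1.92 − (+0.80) = 1.12 V.
Balancing electrons gives n = 1; the reaction quotient is Q = [Ag⁺]·[Co²⁺]/[Co³⁺] = 0.00145.
E = E° − (RT/nF) ln Q = 1.12 − (8.314×310)/(1×96485) × (-6.535) = 1.120 + 0.175 = 1.295 V.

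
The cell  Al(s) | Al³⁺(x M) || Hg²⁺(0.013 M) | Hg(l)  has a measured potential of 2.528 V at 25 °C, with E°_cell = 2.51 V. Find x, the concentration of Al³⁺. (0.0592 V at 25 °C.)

1.8 × 10^-4 M

From the Nernst equation, log Q = n(E° − E)/0.0592 = 6(2.51 − 2.528)/0.0592 = -1.824, so Q = 0.0150.
With Q = [Al³⁺]^2/[Hg²⁺]^3 and the known concentrations, [Al³⁺]^2 in the numerator gives [Al³⁺] = 1.8 × 10^-4 M.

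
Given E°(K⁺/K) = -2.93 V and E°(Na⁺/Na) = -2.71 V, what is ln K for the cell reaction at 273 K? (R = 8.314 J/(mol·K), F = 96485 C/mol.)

E°_cell = -2.71 − (-2.93) = 0.22 V, with n = 1 electron transferred.
At equilibrium E = 0, so the Nernst equation gives ln K = nFE°/RT = (1)(96485)(0.22)/((8.314)(273)) = 9.35.

ln K = 9.4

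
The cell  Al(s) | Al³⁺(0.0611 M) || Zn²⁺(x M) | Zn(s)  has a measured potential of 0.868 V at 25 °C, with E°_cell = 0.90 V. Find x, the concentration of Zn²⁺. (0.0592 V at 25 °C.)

From the Nernst equation, log Q = n(E° − E)/0.0592 = 6(0.90 − 0.868)/0.0592 = 3.243, so Q = 1750.
With Q = [Al³⁺]^2/[Zn²⁺]^3 and the known concentrations, [Zn²⁺]^3 in the denominator gives [Zn²⁺] = 0.013 M.

0.013 M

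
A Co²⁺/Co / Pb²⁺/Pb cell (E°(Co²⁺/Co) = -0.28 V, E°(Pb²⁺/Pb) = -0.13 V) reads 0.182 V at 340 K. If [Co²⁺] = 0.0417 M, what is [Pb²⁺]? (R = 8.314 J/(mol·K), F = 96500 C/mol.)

0.37 M

From the Nernst equation, ln Q = nF(E° − E)/RT = 2×96500×(0.15 − 0.182)/(8.314×340) = -2.185, so Q = 0.112.
With Q = [Co²⁺]/[Pb²⁺] and the known concentrations, [Pb²⁺] in the denominator gives [Pb²⁺] = 0.37 M.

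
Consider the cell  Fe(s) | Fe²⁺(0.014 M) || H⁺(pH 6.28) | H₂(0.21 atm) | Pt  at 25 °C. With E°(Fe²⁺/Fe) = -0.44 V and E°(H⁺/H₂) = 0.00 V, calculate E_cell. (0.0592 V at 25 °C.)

0.14 V

The hydrogen couple is the cathode, so E°_cell = 0.44 V; n = 2.
[H⁺] = 10^(−6.28) = 5.2 × 10^-7 M, and Q = [Fe²⁺]·P(H₂) / [H⁺]^2 = 1.07 × 10^10.
E = E° − (0.0592/2) log Q = 0.44 − (0.0592/2)(10.028) = 0.143 V.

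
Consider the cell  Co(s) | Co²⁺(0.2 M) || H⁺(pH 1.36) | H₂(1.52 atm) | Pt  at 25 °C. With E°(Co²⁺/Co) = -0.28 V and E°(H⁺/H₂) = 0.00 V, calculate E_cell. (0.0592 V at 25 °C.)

The hydrogen couple is the cathode, so E°_cell = 0.28 V; n = 2.
[H⁺] = 10^(−1.36) = 0.044 M, and Q = [Co²⁺]·P(H₂) / [H⁺]^2 = 160.
E = E° − (0.0592/2) log Q = 0.28 − (0.0592/2)(2.203) = 0.215 V.

0.21 V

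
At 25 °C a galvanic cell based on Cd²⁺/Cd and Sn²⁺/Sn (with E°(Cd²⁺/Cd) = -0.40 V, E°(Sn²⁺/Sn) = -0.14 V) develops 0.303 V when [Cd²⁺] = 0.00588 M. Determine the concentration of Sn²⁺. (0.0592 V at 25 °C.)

0.17 M

From the Nernst equation, log Q = n(E° − E)/0.0592 = 2(0.26 − 0.303)/0.0592 = -1.453, so Q = 0.0353.
With Q = [Cd²⁺]/[Sn²⁺] and the known concentrations, [Sn²⁺] in the denominator gives [Sn²⁺] = 0.17 M.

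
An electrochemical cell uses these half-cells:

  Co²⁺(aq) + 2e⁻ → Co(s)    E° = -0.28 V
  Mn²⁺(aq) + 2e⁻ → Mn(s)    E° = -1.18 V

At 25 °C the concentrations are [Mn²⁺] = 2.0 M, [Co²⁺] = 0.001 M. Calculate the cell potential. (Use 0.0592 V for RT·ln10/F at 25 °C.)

The Co²⁺/Co couple has the higher reduction potential and acts as the cathode, so E°_cell = -0.28 − (-1.18) = 0.90 V.
Balancing electrons gives n = 2; the reaction quotient is Q = [Mn²⁺]/[Co²⁺] = 2000.
At 25 °C, E = E° − (0.0592/n) log Q = 0.90 − (0.0592/2)(3.301) = 0.900 − 0.098 = 0.802 V.

0.802 V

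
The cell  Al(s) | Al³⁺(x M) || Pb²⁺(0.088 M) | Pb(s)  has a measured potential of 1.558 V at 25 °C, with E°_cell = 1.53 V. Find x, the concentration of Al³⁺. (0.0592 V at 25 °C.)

From the Nernst equation, log Q = n(E° − E)/0.0592 = 6(1.53 − 1.558)/0.0592 = -2.838, so Q = 0.00145.
With Q = [Al³⁺]^2/[Pb²⁺]^3 and the known concentrations, [Al³⁺]^2 in the numerator gives [Al³⁺] = 9.9 × 10^-4 M.

9.9 × 10^-4 M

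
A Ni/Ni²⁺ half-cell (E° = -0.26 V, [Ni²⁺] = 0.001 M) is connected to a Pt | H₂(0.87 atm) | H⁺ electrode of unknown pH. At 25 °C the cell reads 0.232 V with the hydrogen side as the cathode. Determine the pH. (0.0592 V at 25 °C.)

E°_cell = 0.26 V and n = 2.
log Q = n(E° − E)/0.0592 = 2×(0.26 − 0.232)/0.0592 = 0.946.
With Q = [Ni²⁺]·P(H₂) / [H⁺]^2, solving for [H⁺] gives log[H⁺] = -2.003, so pH = 2.00.

pH = 2.00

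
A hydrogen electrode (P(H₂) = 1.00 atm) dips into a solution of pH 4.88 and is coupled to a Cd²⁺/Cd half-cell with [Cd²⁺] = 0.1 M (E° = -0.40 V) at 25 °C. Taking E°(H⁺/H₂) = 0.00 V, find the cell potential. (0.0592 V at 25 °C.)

The hydrogen couple is the cathode, so E°_cell = 0.40 V; n = 2.
[H⁺] = 10^(−4.88) = 1.3 × 10^-5 M, and Q = [Cd²⁺]·P(H₂) / [H⁺]^2 = 5.75 × 10^8.
E = E° − (0.0592/2) log Q = 0.40 − (0.0592/2)(8.760) = 0.141 V.

0.14 V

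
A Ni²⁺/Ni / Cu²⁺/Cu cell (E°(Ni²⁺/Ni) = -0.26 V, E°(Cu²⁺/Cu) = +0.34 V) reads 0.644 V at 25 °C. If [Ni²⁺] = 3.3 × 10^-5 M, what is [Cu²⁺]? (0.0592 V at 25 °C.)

From the Nernst equation, log Q = n(E° − E)/0.0592 = 2(0.60 − 0.644)/0.0592 = -1.486, so Q = 0.0326.
With Q = [Ni²⁺]/[Cu²⁺] and the known concentrations, [Cu²⁺] in the denominator gives [Cu²⁺] = 0.001 M.

0.001 M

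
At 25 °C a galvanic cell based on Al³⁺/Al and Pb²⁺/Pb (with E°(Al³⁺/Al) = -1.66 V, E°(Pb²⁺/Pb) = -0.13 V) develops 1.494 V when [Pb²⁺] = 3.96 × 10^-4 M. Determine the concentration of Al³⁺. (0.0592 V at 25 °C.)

From the Nernst equation, log Q = n(E° − E)/0.0592 = 6(1.53 − 1.494)/0.0592 = 3.649, so Q = 4450.
With Q = [Al³⁺]^2/[Pb²⁺]^3 and the known concentrations, [Al³⁺]^2 in the numerator gives [Al³⁺] = 5.3 × 10^-4 M.

5.3 × 10^-4 M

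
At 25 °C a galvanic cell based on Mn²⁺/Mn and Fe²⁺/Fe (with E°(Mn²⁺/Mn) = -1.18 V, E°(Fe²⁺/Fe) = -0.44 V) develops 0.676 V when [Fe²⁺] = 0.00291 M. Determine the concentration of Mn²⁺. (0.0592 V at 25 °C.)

From the Nernst equation, log Q = n(E° − E)/0.0592 = 2(0.74 − 0.676)/0.0592 = 2.162, so Q = 145.
With Q = [Mn²⁺]/[Fe²⁺] and the known concentrations, [Mn²⁺] in the numerator gives [Mn²⁺] = 0.42 M.

0.42 M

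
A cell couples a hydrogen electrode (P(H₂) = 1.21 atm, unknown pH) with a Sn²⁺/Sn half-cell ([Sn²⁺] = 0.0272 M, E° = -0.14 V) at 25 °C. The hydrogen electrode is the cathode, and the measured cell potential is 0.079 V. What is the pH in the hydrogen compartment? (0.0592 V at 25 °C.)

pH = 1.77

E°_cell = 0.14 V and n = 2.
log Q = n(E° − E)/0.0592 = 2×(0.14 − 0.079)/0.0592 = 2.061.
With Q = [Sn²⁺]·P(H₂) / [H⁺]^2, solving for [H⁺] gives log[H⁺] = -1.772, so pH = 1.77.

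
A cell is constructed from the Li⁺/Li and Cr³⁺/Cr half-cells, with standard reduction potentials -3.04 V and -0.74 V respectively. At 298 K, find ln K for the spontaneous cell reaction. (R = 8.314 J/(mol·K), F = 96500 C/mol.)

E°_cell = -0.74 − (-3.04) = 2.30 V, with n = 3 electrons transferred.
At equilibrium E = 0, so the Nernst equation gives ln K = nFE°/RT = (3)(96500)(2.30)/((8.314)(298)) = 268.75.

ln K = 268.8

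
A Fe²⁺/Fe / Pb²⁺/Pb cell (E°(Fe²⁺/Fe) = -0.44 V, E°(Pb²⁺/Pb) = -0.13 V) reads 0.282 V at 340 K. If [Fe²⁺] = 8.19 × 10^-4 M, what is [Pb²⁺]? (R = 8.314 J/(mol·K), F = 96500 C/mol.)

1.2 × 10^-4 M

From the Nernst equation, ln Q = nF(E° − E)/RT = 2×96500×(0.31 − 0.282)/(8.314×340) = 1.912, so Q = 6.76.
With Q = [Fe²⁺]/[Pb²⁺] and the known concentrations, [Pb²⁺] in the denominator gives [Pb²⁺] = 1.2 × 10^-4 M.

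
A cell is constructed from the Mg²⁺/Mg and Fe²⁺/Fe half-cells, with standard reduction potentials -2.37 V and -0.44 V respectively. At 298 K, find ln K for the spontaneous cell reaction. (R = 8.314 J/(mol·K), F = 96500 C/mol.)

ln K = 150.3

E°_cell = -0.44 − (-2.37) = 1.93 V, with n = 2 electrons transferred.
At equilibrium E = 0, so the Nernst equation gives ln K = nFE°/RT = (2)(96500)(1.93)/((8.314)(298)) = 150.34.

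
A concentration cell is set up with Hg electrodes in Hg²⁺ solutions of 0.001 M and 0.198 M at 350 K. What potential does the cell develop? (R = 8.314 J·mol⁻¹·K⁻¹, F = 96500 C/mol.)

0.080 V

Both half-cells are Hg²⁺/Hg, so E°_cell = 0. The concentrated side is the cathode; the cell reaction moves Hg²⁺ from high to low concentration with n = 2.
Q = [Hg²⁺]_dilute/[Hg²⁺]_conc = 0.001/0.198 = 0.00505.
E = 0 − (RT/nF) ln Q = −((8.314×350)/(2×96500))(-5.288) = 0.0797 V.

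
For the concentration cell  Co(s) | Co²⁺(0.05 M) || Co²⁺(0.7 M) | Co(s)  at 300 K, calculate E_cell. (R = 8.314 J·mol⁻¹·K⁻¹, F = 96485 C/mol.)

0.034 V

Both half-cells are Co²⁺/Co, so E°_cell = 0. The concentrated side is the cathode; the cell reaction moves Co²⁺ from high to low concentration with n = 2.
Q = [Co²⁺]_dilute/[Co²⁺]_conc = 0.05/0.7 = 0.0714.
E = 0 − (RT/nF) ln Q = −((8.314×300)/(2×96485))(-2.639) = 0.0341 V.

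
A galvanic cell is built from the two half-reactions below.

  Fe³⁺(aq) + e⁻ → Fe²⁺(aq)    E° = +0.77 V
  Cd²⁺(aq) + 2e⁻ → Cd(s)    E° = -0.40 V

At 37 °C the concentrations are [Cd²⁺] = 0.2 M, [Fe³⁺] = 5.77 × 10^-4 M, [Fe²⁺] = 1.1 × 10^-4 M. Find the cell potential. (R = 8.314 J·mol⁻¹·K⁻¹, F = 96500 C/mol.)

The Fe³⁺/Fe²⁺ couple has the higher reduction potential and acts as the cathode, so E°_cell = +0.77 − (-0.40) = 1.17 V.
Balancing electrons gives n = 2; the reaction quotient is Q = [Cd²⁺]·[Fe²⁺]^2/[Fe³⁺]^2 = 0.00727.
E = E° − (RT/nF) ln Q = 1.17 − (8.314×310)/(2×96500) × (-4.924) = 1.170 + 0.066 = 1.236 V.

1.24 V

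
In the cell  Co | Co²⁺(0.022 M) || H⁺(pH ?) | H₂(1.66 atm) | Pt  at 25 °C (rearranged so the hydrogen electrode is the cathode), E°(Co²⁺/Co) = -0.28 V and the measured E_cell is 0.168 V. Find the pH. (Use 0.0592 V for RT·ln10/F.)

E°_cell = 0.28 V and n = 2.
log Q = n(E° − E)/0.0592 = 2×(0.28 − 0.168)/0.0592 = 3.784.
With Q = [Co²⁺]·P(H₂) / [H⁺]^2, solving for [H⁺] gives log[H⁺] = -2.611, so pH = 2.61.

pH = 2.61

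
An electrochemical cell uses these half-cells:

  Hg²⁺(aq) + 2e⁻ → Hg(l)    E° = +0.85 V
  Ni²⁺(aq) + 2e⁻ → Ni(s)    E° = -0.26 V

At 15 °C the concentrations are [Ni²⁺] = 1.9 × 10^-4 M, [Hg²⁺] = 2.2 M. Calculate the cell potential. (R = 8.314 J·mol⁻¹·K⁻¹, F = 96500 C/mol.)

The Hg²⁺/Hg couple has the higher reduction potential and acts as the cathode, so E°_cell = +0.85 − (-0.26) = 1.11 V.
Balancing electrons gives n = 2; the reaction quotient is Q = [Ni²⁺]/[Hg²⁺] = 8.64 × 10^-5.
E = E° − (RT/nF) ln Q = 1.11 − (8.314×288)/(2×96500) × (-9.357) = 1.110 + 0.116 = 1.226 V.

1.23 V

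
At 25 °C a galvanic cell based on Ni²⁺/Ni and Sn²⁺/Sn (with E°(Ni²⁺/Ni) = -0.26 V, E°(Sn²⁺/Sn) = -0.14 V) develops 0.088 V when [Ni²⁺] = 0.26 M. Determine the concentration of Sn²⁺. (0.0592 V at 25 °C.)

0.022 M

From the Nernst equation, log Q = n(E° − E)/0.0592 = 2(0.12 − 0.088)/0.0592 = 1.081, so Q = 12.1.
With Q = [Ni²⁺]/[Sn²⁺] and the known concentrations, [Sn²⁺] in the denominator gives [Sn²⁺] = 0.022 M.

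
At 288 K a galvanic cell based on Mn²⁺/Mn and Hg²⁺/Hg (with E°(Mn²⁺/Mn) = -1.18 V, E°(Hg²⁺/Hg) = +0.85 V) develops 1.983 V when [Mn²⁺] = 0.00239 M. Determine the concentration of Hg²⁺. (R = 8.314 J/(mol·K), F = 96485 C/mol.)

5.4 × 10^-5 M

From the Nernst equation, ln Q = nF(E° − E)/RT = 2×96485×(2.03 − 1.983)/(8.314×288) = 3.788, so Q = 44.2.
With Q = [Mn²⁺]/[Hg²⁺] and the known concentrations, [Hg²⁺] in the denominator gives [Hg²⁺] = 5.4 × 10^-5 M.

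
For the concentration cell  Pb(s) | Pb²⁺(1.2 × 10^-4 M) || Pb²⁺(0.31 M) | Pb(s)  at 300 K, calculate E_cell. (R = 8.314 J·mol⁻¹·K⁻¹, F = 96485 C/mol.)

Both half-cells are Pb²⁺/Pb, so E°_cell = 0. The concentrated side is the cathode; the cell reaction moves Pb²⁺ from high to low concentration with n = 2.
Q = [Pb²⁺]_dilute/[Pb²⁺]_conc = 1.2 × 10^-4/0.31 = 3.87 × 10^-4.
E = 0 − (RT/nF) ln Q = −((8.314×300)/(2×96485))(-7.857) = 0.1016 V.

0.10 V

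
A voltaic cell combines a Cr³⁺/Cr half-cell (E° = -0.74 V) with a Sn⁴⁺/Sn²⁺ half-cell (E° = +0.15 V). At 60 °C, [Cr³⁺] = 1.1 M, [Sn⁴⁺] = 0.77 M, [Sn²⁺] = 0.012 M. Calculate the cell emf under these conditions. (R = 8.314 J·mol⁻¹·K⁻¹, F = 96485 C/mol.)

0.949 V

The Sn⁴⁺/Sn²⁺ couple has the higher reduction potential and acts as the cathode, so E°_cell = +0.15 − (-0.74) = 0.89 V.
Balancing electrons gives n = 6; the reaction quotient is Q = [Cr³⁺]^2·[Sn²⁺]^3/[Sn⁴⁺]^3 = 4.58 × 10^-6.
E = E° − (RT/nF) ln Q = 0.89 − (8.314×333)/(6×96485) × (-12.294) = 0.890 + 0.059 = 0.949 V.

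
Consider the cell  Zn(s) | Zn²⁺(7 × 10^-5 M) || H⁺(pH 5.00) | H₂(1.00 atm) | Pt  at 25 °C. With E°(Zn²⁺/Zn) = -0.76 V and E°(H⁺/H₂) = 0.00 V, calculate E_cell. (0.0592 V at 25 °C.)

0.59 V

The hydrogen couple is the cathode, so E°_cell = 0.76 V; n = 2.
[H⁺] = 10^(−5.00) = 1 × 10^-5 M, and Q = [Zn²⁺]·P(H₂) / [H⁺]^2 = 7 × 10^5.
E = E° − (0.0592/2) log Q = 0.76 − (0.0592/2)(5.845) = 0.587 V.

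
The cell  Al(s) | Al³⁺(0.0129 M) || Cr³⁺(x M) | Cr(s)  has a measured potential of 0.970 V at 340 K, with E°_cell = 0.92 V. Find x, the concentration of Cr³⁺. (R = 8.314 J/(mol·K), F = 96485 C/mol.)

2.2 M

From the Nernst equation, ln Q = nF(E° − E)/RT = 3×96485×(0.92 − 0.970)/(8.314×340) = -5.120, so Q = 0.00598.
With Q = [Al³⁺]/[Cr³⁺] and the known concentrations, [Cr³⁺] in the denominator gives [Cr³⁺] = 2.2 M.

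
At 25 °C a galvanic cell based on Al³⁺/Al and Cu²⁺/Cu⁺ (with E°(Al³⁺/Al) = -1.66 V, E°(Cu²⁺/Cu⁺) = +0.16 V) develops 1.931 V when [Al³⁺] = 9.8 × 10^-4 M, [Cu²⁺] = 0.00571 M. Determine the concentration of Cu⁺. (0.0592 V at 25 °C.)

From the Nernst equation, log Q = n(E° − E)/0.0592 = 3(1.82 − 1.931)/0.0592 = -5.625, so Q = 2.37 × 10^-6.
With Q = [Al³⁺]·[Cu⁺]^3/[Cu²⁺]^3 and the known concentrations, [Cu⁺]^3 in the numerator gives [Cu⁺] = 7.7 × 10^-4 M.

7.7 × 10^-4 M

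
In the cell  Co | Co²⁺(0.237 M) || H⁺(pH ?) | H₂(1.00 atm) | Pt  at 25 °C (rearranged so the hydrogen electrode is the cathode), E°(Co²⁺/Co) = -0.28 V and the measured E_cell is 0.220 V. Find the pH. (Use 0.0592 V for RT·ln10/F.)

pH = 1.33

E°_cell = 0.28 V and n = 2.
log Q = n(E° − E)/0.0592 = 2×(0.28 − 0.220)/0.0592 = 2.027.
With Q = [Co²⁺]·P(H₂) / [H⁺]^2, solving for [H⁺] gives log[H⁺] = -1.326, so pH = 1.33.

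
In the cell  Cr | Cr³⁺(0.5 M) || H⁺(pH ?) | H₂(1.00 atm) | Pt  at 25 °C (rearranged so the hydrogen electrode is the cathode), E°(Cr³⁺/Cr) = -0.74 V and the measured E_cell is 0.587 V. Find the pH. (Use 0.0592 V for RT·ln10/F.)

pH = 2.68

E°_cell = 0.74 V and n = 6.
log Q = n(E° − E)/0.0592 = 6×(0.74 − 0.587)/0.0592 = 15.507.
With Q = [Cr³⁺]^2·P(H₂)^3 / [H⁺]^6, solving for [H⁺] gives log[H⁺] = -2.685, so pH = 2.68.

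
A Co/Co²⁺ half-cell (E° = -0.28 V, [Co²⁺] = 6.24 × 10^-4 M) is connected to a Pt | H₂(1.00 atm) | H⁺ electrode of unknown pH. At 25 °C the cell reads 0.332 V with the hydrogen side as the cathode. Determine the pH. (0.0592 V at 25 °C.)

E°_cell = 0.28 V and n = 2.
log Q = n(E° − E)/0.0592 = 2×(0.28 − 0.332)/0.0592 = -1.757.
With Q = [Co²⁺]·P(H₂) / [H⁺]^2, solving for [H⁺] gives log[H⁺] = -0.724, so pH = 0.72.

pH = 0.72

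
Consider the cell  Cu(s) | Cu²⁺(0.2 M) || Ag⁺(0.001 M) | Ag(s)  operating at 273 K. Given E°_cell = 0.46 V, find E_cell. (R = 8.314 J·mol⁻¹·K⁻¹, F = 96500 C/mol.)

Balancing electrons gives n = 2; the reaction quotient is Q = [Cu²⁺]/[Ag⁺]^2 = 2 × 10^5.
E = E° − (RT/nF) ln Q = 0.46 − (8.314×273)/(2×96500) × (12.206) = 0.460 − 0.144 = 0.316 V.

0.316 V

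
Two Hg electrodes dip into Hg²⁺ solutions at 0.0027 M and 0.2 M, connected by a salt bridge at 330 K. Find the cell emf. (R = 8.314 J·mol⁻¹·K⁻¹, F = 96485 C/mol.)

Both half-cells are Hg²⁺/Hg, so E°_cell = 0. The concentrated side is the cathode; the cell reaction moves Hg²⁺ from high to low concentration with n = 2.
Q = [Hg²⁺]_dilute/[Hg²⁺]_conc = 0.0027/0.2 = 0.0135.
E = 0 − (RT/nF) ln Q = −((8.314×330)/(2×96485))(-4.305) = 0.0612 V.

0.061 V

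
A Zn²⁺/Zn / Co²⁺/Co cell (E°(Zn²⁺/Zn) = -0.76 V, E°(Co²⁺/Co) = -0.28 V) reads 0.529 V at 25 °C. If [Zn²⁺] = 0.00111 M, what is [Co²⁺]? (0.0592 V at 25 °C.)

0.05 M

From the Nernst equation, log Q = n(E° − E)/0.0592 = 2(0.48 − 0.529)/0.0592 = -1.655, so Q = 0.0221.
With Q = [Zn²⁺]/[Co²⁺] and the known concentrations, [Co²⁺] in the denominator gives [Co²⁺] = 0.05 M.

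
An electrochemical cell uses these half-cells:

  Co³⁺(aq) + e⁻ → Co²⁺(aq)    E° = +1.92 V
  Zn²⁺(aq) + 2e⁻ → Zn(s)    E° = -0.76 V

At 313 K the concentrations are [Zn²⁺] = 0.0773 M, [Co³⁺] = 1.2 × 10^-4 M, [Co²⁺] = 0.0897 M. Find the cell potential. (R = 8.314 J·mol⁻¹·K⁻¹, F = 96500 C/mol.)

2.54 V

The Co³⁺/Co²⁺ couple has the higher reduction potential and acts as the cathode, so E°_cell = +1.92 − (-0.76) = 2.68 V.
Balancing electrons gives n = 2; the reaction quotient is Q = [Zn²⁺]·[Co²⁺]^2/[Co³⁺]^2 = 4.32 × 10^4.
E = E° − (RT/nF) ln Q = 2.68 − (8.314×313)/(2×96500) × (10.673) = 2.680 − 0.144 = 2.536 V.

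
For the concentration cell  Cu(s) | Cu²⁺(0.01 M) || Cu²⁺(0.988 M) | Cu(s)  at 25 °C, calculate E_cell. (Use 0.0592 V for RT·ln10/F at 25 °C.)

0.059 V

Both half-cells are Cu²⁺/Cu, so E°_cell = 0. The concentrated side is the cathode; the cell reaction moves Cu²⁺ from high to low concentration with n = 2.
Q = [Cu²⁺]_dilute/[Cu²⁺]_conc = 0.01/0.988 = 0.0101.
E = 0 − (0.0592/2) log Q = −(0.0592/2)(-1.995) = 0.0591 V.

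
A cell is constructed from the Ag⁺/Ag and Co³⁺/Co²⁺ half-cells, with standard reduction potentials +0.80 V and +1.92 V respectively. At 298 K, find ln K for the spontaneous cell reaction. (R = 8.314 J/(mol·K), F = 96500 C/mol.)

E°_cell = +1.92 − (+0.80) = 1.12 V, with n = 1 electron transferred.
At equilibrium E = 0, so the Nernst equation gives ln K = nFE°/RT = (1)(96500)(1.12)/((8.314)(298)) = 43.62.

ln K = 43.6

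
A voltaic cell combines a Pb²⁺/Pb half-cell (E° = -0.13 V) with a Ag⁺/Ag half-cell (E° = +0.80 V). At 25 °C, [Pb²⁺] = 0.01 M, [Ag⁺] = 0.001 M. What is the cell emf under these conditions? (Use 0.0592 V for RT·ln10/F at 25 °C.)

The Ag⁺/Ag couple has the higher reduction potential and acts as the cathode, so E°_cell = +0.80 − (-0.13) = 0.93 V.
Balancing electrons gives n = 2; the reaction quotient is Q = [Pb²⁺]/[Ag⁺]^2 = 1 × 10^4.
At 25 °C, E = E° − (0.0592/n) log Q = 0.93 − (0.0592/2)(4.000) = 0.930 − 0.118 = 0.812 V.

0.812 V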